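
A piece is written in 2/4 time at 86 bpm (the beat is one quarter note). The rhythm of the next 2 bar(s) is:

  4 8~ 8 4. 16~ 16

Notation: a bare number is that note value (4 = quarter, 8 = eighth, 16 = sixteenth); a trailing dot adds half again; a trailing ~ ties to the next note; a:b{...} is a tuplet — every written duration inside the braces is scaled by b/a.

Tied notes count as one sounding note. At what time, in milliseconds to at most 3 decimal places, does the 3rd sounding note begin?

note 3 onset = 2b = 1395.349ms

1. 0.0ms @ 0 + 697.674ms (1)
2. 697.674ms @ 1 + 697.674ms (1)
3. 1395.349ms @ 2 + 1046.512ms (3/2)
4. 2441.86ms @ 7/2 + 348.837ms (1/2)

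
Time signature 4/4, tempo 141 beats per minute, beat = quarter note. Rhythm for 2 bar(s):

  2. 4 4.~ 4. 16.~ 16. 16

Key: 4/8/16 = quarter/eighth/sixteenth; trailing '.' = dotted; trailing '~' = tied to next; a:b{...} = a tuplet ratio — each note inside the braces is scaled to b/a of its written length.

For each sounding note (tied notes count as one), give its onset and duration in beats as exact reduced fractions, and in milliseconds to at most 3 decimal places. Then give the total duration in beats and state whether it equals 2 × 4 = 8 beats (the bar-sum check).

1) 0.0ms=0b +1276.596ms=3b
2) 1276.596ms=3b +425.532ms=1b
3) 1702.128ms=4b +1276.596ms=3b
4) 2978.723ms=7b +319.149ms=3/4b
5) 3297.872ms=31/4b +106.383ms=1/4b
Σ=8b of 8 (141bpm 4/4) — PASS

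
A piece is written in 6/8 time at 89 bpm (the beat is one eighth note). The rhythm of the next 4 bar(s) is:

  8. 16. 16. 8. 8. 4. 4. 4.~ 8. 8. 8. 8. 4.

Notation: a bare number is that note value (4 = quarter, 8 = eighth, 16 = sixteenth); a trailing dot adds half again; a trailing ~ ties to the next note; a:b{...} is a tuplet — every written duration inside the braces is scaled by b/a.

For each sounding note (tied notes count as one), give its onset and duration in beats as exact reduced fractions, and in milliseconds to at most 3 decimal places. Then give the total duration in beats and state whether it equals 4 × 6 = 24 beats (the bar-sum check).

1) 0.0ms=0b +1011.236ms=3/2b
2) 1011.236ms=3/2b +505.618ms=3/4b
3) 1516.854ms=9/4b +505.618ms=3/4b
4) 2022.472ms=3b +1011.236ms=3/2b
5) 3033.708ms=9/2b +1011.236ms=3/2b
6) 4044.944ms=6b +2022.472ms=3b
7) 6067.416ms=9b +2022.472ms=3b
8) 8089.888ms=12b +3033.708ms=9/2b
9) 11123.596ms=33/2b +1011.236ms=3/2b
10) 12134.831ms=18b +1011.236ms=3/2b
11) 13146.067ms=39/2b +1011.236ms=3/2b
12) 14157.303ms=21b +2022.472ms=3b
Σ=24b of 24 (89bpm 6/8) — PASS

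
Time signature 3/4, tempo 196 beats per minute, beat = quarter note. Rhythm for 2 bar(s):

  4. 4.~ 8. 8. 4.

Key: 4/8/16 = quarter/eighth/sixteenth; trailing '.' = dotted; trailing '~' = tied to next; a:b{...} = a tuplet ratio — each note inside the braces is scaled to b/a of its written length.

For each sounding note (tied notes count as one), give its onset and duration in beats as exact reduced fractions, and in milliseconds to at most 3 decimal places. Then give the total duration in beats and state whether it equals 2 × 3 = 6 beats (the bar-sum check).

1) 0.0ms=0b +459.184ms=3/2b
2) 459.184ms=3/2b +688.776ms=9/4b
3) 1147.959ms=15/4b +229.592ms=3/4b
4) 1377.551ms=9/2b +459.184ms=3/2b
Σ=6b of 6 (196bpm 3/4) — PASS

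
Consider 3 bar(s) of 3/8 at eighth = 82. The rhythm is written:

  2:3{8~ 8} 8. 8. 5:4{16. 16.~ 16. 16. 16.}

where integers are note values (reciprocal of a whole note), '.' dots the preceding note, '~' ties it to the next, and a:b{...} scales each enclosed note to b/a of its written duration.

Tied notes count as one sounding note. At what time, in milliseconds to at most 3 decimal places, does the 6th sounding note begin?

1. 0.0ms @ 0 + 2195.122ms (3)
2. 2195.122ms @ 3 + 1097.561ms (3/2)
3. 3292.683ms @ 9/2 + 1097.561ms (3/2)
4. 4390.244ms @ 6 + 439.024ms (3/5)
5. 4829.268ms @ 33/5 + 878.049ms (6/5)
6. 5707.317ms @ 39/5 + 439.024ms (3/5)
7. 6146.341ms @ 42/5 + 439.024ms (3/5)

note 6 onset = 39/5b = 5707.317ms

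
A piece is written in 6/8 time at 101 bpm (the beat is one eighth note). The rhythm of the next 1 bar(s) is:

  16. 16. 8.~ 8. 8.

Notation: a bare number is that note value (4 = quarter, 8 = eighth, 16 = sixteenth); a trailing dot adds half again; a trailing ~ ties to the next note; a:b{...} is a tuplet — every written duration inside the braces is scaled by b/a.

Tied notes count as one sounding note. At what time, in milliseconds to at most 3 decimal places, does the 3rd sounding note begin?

note 3 onset = 3/2b = 891.089ms

1. 0.0ms @ 0 + 445.545ms (3/4)
2. 445.545ms @ 3/4 + 445.545ms (3/4)
3. 891.089ms @ 3/2 + 1782.178ms (3)
4. 2673.267ms @ 9/2 + 891.089ms (3/2)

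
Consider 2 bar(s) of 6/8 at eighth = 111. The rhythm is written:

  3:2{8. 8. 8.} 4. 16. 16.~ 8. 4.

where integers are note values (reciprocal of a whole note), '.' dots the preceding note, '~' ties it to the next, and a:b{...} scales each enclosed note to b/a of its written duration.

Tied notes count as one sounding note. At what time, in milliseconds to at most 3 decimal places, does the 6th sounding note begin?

1. 0.0ms @ 0 + 540.541ms (1)
2. 540.541ms @ 1 + 540.541ms (1)
3. 1081.081ms @ 2 + 540.541ms (1)
4. 1621.622ms @ 3 + 1621.622ms (3)
5. 3243.243ms @ 6 + 405.405ms (3/4)
6. 3648.649ms @ 27/4 + 1216.216ms (9/4)
7. 4864.865ms @ 9 + 1621.622ms (3)

note 6 onset = 27/4b = 3648.649ms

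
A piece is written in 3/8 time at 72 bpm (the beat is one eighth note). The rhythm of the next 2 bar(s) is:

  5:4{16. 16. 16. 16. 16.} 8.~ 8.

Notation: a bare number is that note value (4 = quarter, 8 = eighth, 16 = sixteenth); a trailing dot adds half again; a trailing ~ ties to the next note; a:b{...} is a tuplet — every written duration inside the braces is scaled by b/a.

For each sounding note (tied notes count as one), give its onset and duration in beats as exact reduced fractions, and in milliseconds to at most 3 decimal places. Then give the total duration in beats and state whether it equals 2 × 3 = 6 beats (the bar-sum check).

1) 0.0ms=0b +500.0ms=3/5b
2) 500.0ms=3/5b +500.0ms=3/5b
3) 1000.0ms=6/5b +500.0ms=3/5b
4) 1500.0ms=9/5b +500.0ms=3/5b
5) 2000.0ms=12/5b +500.0ms=3/5b
6) 2500.0ms=3b +2500.0ms=3b
Σ=6b of 6 (72bpm 3/8) — PASS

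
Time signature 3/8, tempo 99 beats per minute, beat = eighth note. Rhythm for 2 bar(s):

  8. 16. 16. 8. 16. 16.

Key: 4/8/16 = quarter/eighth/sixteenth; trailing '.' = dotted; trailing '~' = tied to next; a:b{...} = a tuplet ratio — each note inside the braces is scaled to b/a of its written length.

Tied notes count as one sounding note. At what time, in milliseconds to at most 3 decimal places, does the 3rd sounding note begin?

note 3 onset = 9/4b = 1363.636ms

1. 0.0ms @ 0 + 909.091ms (3/2)
2. 909.091ms @ 3/2 + 454.545ms (3/4)
3. 1363.636ms @ 9/4 + 454.545ms (3/4)
4. 1818.182ms @ 3 + 909.091ms (3/2)
5. 2727.273ms @ 9/2 + 454.545ms (3/4)
6. 3181.818ms @ 21/4 + 454.545ms (3/4)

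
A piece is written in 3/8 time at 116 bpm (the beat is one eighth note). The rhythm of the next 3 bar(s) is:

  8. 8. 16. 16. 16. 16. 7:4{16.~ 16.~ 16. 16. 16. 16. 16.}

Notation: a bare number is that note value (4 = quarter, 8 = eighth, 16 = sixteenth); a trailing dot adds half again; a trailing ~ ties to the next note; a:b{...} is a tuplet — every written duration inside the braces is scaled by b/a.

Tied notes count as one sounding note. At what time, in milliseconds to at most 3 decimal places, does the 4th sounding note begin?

1. 0.0ms @ 0 + 775.862ms (3/2)
2. 775.862ms @ 3/2 + 775.862ms (3/2)
3. 1551.724ms @ 3 + 387.931ms (3/4)
4. 1939.655ms @ 15/4 + 387.931ms (3/4)
5. 2327.586ms @ 9/2 + 387.931ms (3/4)
6. 2715.517ms @ 21/4 + 387.931ms (3/4)
7. 3103.448ms @ 6 + 665.025ms (9/7)
8. 3768.473ms @ 51/7 + 221.675ms (3/7)
9. 3990.148ms @ 54/7 + 221.675ms (3/7)
10. 4211.823ms @ 57/7 + 221.675ms (3/7)
11. 4433.498ms @ 60/7 + 221.675ms (3/7)

note 4 onset = 15/4b = 1939.655ms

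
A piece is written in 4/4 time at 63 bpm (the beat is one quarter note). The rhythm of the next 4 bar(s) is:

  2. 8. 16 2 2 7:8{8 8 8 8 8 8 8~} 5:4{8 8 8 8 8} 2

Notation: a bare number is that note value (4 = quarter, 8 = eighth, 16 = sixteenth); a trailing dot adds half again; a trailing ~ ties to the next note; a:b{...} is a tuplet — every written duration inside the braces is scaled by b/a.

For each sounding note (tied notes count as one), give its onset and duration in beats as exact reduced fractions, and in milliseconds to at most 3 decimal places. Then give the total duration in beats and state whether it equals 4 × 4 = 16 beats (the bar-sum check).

1) 0.0ms=0b +2857.143ms=3b
2) 2857.143ms=3b +714.286ms=3/4b
3) 3571.429ms=15/4b +238.095ms=1/4b
4) 3809.524ms=4b +1904.762ms=2b
5) 5714.286ms=6b +1904.762ms=2b
6) 7619.048ms=8b +544.218ms=4/7b
7) 8163.265ms=60/7b +544.218ms=4/7b
8) 8707.483ms=64/7b +544.218ms=4/7b
9) 9251.701ms=68/7b +544.218ms=4/7b
10) 9795.918ms=72/7b +544.218ms=4/7b
11) 10340.136ms=76/7b +544.218ms=4/7b
12) 10884.354ms=80/7b +925.17ms=34/35b
13) 11809.524ms=62/5b +380.952ms=2/5b
14) 12190.476ms=64/5b +380.952ms=2/5b
15) 12571.429ms=66/5b +380.952ms=2/5b
16) 12952.381ms=68/5b +380.952ms=2/5b
17) 13333.333ms=14b +1904.762ms=2b
Σ=16b of 16 (63bpm 4/4) — PASS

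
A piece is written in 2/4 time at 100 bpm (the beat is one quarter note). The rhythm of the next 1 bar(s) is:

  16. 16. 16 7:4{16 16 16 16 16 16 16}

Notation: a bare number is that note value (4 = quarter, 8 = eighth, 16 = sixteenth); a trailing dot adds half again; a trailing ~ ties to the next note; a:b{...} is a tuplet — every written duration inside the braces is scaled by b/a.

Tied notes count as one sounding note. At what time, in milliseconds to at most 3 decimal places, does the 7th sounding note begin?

1. 0.0ms @ 0 + 225.0ms (3/8)
2. 225.0ms @ 3/8 + 225.0ms (3/8)
3. 450.0ms @ 3/4 + 150.0ms (1/4)
4. 600.0ms @ 1 + 85.714ms (1/7)
5. 685.714ms @ 8/7 + 85.714ms (1/7)
6. 771.429ms @ 9/7 + 85.714ms (1/7)
7. 857.143ms @ 10/7 + 85.714ms (1/7)
8. 942.857ms @ 11/7 + 85.714ms (1/7)
9. 1028.571ms @ 12/7 + 85.714ms (1/7)
10. 1114.286ms @ 13/7 + 85.714ms (1/7)

note 7 onset = 10/7b = 857.143ms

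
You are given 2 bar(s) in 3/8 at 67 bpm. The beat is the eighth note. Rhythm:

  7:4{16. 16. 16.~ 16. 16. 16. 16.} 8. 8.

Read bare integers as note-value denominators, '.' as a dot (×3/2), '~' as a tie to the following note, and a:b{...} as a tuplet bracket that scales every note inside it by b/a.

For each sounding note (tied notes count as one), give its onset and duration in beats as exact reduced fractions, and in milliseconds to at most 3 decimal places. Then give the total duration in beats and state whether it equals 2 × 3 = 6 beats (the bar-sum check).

1) 0.0ms=0b +383.795ms=3/7b
2) 383.795ms=3/7b +383.795ms=3/7b
3) 767.591ms=6/7b +767.591ms=6/7b
4) 1535.181ms=12/7b +383.795ms=3/7b
5) 1918.977ms=15/7b +383.795ms=3/7b
6) 2302.772ms=18/7b +383.795ms=3/7b
7) 2686.567ms=3b +1343.284ms=3/2b
8) 4029.851ms=9/2b +1343.284ms=3/2b
Σ=6b of 6 (67bpm 3/8) — PASS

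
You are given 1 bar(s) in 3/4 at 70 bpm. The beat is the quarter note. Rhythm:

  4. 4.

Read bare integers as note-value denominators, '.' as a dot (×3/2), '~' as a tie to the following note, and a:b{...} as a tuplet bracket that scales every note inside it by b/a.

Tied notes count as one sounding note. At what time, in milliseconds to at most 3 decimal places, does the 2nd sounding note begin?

1. 0.0ms @ 0 + 1285.714ms (3/2)
2. 1285.714ms @ 3/2 + 1285.714ms (3/2)

note 2 onset = 3/2b = 1285.714ms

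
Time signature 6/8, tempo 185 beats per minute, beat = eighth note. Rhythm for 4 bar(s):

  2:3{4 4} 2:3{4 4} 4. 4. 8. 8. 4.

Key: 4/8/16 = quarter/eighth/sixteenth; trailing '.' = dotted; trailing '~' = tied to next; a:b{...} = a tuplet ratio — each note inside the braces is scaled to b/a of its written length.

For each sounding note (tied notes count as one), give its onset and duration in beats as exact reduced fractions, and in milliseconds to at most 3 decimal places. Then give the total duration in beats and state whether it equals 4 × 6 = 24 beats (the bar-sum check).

1) 0.0ms=0b +972.973ms=3b
2) 972.973ms=3b +972.973ms=3b
3) 1945.946ms=6b +972.973ms=3b
4) 2918.919ms=9b +972.973ms=3b
5) 3891.892ms=12b +972.973ms=3b
6) 4864.865ms=15b +972.973ms=3b
7) 5837.838ms=18b +486.486ms=3/2b
8) 6324.324ms=39/2b +486.486ms=3/2b
9) 6810.811ms=21b +972.973ms=3b
Σ=24b of 24 (185bpm 6/8) — PASS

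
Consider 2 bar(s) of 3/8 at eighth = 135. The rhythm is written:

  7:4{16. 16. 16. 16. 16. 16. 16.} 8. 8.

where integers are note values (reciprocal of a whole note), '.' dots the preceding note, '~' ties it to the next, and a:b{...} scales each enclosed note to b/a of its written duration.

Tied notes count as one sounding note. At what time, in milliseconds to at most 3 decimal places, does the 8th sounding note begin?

note 8 onset = 3b = 1333.333ms

1. 0.0ms @ 0 + 190.476ms (3/7)
2. 190.476ms @ 3/7 + 190.476ms (3/7)
3. 380.952ms @ 6/7 + 190.476ms (3/7)
4. 571.429ms @ 9/7 + 190.476ms (3/7)
5. 761.905ms @ 12/7 + 190.476ms (3/7)
6. 952.381ms @ 15/7 + 190.476ms (3/7)
7. 1142.857ms @ 18/7 + 190.476ms (3/7)
8. 1333.333ms @ 3 + 666.667ms (3/2)
9. 2000.0ms @ 9/2 + 666.667ms (3/2)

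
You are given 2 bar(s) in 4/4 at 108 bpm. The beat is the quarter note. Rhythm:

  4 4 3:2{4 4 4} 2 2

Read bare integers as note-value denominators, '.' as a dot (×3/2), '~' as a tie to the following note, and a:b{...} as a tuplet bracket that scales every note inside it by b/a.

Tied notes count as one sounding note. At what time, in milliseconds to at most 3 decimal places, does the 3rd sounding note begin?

note 3 onset = 2b = 1111.111ms

1. 0.0ms @ 0 + 555.556ms (1)
2. 555.556ms @ 1 + 555.556ms (1)
3. 1111.111ms @ 2 + 370.37ms (2/3)
4. 1481.481ms @ 8/3 + 370.37ms (2/3)
5. 1851.852ms @ 10/3 + 370.37ms (2/3)
6. 2222.222ms @ 4 + 1111.111ms (2)
7. 3333.333ms @ 6 + 1111.111ms (2)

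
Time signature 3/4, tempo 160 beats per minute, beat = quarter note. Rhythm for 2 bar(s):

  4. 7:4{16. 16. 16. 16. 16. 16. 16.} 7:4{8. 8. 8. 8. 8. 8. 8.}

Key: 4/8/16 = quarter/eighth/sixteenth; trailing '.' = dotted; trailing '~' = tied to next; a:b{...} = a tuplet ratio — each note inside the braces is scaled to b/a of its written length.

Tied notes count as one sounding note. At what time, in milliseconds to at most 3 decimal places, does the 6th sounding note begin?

note 6 onset = 33/14b = 883.929ms

1. 0.0ms @ 0 + 562.5ms (3/2)
2. 562.5ms @ 3/2 + 80.357ms (3/14)
3. 642.857ms @ 12/7 + 80.357ms (3/14)
4. 723.214ms @ 27/14 + 80.357ms (3/14)
5. 803.571ms @ 15/7 + 80.357ms (3/14)
6. 883.929ms @ 33/14 + 80.357ms (3/14)
7. 964.286ms @ 18/7 + 80.357ms (3/14)
8. 1044.643ms @ 39/14 + 80.357ms (3/14)
9. 1125.0ms @ 3 + 160.714ms (3/7)
10. 1285.714ms @ 24/7 + 160.714ms (3/7)
11. 1446.429ms @ 27/7 + 160.714ms (3/7)
12. 1607.143ms @ 30/7 + 160.714ms (3/7)
13. 1767.857ms @ 33/7 + 160.714ms (3/7)
14. 1928.571ms @ 36/7 + 160.714ms (3/7)
15. 2089.286ms @ 39/7 + 160.714ms (3/7)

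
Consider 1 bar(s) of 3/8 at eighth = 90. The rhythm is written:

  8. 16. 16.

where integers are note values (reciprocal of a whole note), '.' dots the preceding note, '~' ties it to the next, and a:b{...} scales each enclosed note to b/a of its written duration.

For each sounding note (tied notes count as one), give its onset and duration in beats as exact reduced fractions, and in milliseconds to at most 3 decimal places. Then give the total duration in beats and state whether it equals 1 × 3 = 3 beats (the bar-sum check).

1) 0.0ms=0b +1000.0ms=3/2b
2) 1000.0ms=3/2b +500.0ms=3/4b
3) 1500.0ms=9/4b +500.0ms=3/4b
Σ=3b of 3 (90bpm 3/8) — PASS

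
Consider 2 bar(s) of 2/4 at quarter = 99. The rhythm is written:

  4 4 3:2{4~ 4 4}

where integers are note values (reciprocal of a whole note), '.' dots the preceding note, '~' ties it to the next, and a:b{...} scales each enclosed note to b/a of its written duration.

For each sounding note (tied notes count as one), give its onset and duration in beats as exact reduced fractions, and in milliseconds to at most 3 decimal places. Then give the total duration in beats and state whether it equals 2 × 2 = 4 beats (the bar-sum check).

1) 0.0ms=0b +606.061ms=1b
2) 606.061ms=1b +606.061ms=1b
3) 1212.121ms=2b +808.081ms=4/3b
4) 2020.202ms=10/3b +404.04ms=2/3b
Σ=4b of 4 (99bpm 2/4) — PASS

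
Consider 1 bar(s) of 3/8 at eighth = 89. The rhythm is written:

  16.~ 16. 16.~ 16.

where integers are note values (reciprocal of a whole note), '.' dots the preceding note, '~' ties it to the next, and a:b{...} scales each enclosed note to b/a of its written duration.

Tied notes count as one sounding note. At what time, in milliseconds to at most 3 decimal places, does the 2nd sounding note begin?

note 2 onset = 3/2b = 1011.236ms

1. 0.0ms @ 0 + 1011.236ms (3/2)
2. 1011.236ms @ 3/2 + 1011.236ms (3/2)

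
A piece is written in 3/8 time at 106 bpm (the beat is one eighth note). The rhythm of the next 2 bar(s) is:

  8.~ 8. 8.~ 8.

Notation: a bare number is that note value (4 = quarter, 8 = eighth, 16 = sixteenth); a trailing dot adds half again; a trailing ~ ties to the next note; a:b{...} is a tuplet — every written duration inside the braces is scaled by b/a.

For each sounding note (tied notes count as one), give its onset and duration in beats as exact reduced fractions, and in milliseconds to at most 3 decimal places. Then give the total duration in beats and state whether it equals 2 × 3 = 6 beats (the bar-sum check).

1) 0.0ms=0b +1698.113ms=3b
2) 1698.113ms=3b +1698.113ms=3b
Σ=6b of 6 (106bpm 3/8) — PASS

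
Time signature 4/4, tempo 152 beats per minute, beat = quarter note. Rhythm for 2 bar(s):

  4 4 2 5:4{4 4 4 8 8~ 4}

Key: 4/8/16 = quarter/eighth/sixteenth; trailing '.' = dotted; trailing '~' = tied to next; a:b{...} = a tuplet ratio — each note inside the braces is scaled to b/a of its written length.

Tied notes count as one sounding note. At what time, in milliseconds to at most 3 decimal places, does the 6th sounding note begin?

1. 0.0ms @ 0 + 394.737ms (1)
2. 394.737ms @ 1 + 394.737ms (1)
3. 789.474ms @ 2 + 789.474ms (2)
4. 1578.947ms @ 4 + 315.789ms (4/5)
5. 1894.737ms @ 24/5 + 315.789ms (4/5)
6. 2210.526ms @ 28/5 + 315.789ms (4/5)
7. 2526.316ms @ 32/5 + 157.895ms (2/5)
8. 2684.211ms @ 34/5 + 473.684ms (6/5)

note 6 onset = 28/5b = 2210.526ms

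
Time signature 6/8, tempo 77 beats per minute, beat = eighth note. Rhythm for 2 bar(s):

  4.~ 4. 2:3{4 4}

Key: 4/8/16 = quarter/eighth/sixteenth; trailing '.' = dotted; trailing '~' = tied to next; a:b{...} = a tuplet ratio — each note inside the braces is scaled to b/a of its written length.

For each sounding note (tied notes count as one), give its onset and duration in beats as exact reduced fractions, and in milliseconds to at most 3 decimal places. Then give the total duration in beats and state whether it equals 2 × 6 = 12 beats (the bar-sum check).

1) 0.0ms=0b +4675.325ms=6b
2) 4675.325ms=6b +2337.662ms=3b
3) 7012.987ms=9b +2337.662ms=3b
Σ=12b of 12 (77bpm 6/8) — PASS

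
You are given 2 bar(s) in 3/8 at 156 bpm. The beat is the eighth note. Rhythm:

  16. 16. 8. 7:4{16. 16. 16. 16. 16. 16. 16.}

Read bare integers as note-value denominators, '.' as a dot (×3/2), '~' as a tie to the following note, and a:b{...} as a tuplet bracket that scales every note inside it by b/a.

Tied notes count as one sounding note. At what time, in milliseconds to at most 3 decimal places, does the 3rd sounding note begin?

1. 0.0ms @ 0 + 288.462ms (3/4)
2. 288.462ms @ 3/4 + 288.462ms (3/4)
3. 576.923ms @ 3/2 + 576.923ms (3/2)
4. 1153.846ms @ 3 + 164.835ms (3/7)
5. 1318.681ms @ 24/7 + 164.835ms (3/7)
6. 1483.516ms @ 27/7 + 164.835ms (3/7)
7. 1648.352ms @ 30/7 + 164.835ms (3/7)
8. 1813.187ms @ 33/7 + 164.835ms (3/7)
9. 1978.022ms @ 36/7 + 164.835ms (3/7)
10. 2142.857ms @ 39/7 + 164.835ms (3/7)

note 3 onset = 3/2b = 576.923ms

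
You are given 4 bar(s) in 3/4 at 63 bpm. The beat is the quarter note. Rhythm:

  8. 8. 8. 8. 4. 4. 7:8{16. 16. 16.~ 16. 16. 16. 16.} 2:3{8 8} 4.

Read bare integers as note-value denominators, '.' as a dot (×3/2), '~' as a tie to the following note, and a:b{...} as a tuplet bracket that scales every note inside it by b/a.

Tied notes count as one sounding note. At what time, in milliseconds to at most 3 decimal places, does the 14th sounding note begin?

note 14 onset = 39/4b = 9285.714ms

1. 0.0ms @ 0 + 714.286ms (3/4)
2. 714.286ms @ 3/4 + 714.286ms (3/4)
3. 1428.571ms @ 3/2 + 714.286ms (3/4)
4. 2142.857ms @ 9/4 + 714.286ms (3/4)
5. 2857.143ms @ 3 + 1428.571ms (3/2)
6. 4285.714ms @ 9/2 + 1428.571ms (3/2)
7. 5714.286ms @ 6 + 408.163ms (3/7)
8. 6122.449ms @ 45/7 + 408.163ms (3/7)
9. 6530.612ms @ 48/7 + 816.327ms (6/7)
10. 7346.939ms @ 54/7 + 408.163ms (3/7)
11. 7755.102ms @ 57/7 + 408.163ms (3/7)
12. 8163.265ms @ 60/7 + 408.163ms (3/7)
13. 8571.429ms @ 9 + 714.286ms (3/4)
14. 9285.714ms @ 39/4 + 714.286ms (3/4)
15. 10000.0ms @ 21/2 + 1428.571ms (3/2)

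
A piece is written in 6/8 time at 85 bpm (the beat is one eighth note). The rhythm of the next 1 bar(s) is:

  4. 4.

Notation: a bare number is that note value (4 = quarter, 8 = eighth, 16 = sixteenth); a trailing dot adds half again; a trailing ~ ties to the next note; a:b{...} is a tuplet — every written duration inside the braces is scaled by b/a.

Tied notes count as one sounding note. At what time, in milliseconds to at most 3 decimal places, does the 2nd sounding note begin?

1. 0.0ms @ 0 + 2117.647ms (3)
2. 2117.647ms @ 3 + 2117.647ms (3)

note 2 onset = 3b = 2117.647ms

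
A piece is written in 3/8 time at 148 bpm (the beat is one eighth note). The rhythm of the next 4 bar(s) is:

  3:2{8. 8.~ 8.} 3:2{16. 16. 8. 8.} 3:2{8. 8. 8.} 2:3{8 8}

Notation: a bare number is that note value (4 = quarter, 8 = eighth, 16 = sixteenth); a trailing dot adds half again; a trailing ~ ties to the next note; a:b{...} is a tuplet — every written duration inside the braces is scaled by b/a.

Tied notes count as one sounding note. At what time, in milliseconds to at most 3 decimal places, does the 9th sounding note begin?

note 9 onset = 8b = 3243.243ms

1. 0.0ms @ 0 + 405.405ms (1)
2. 405.405ms @ 1 + 810.811ms (2)
3. 1216.216ms @ 3 + 202.703ms (1/2)
4. 1418.919ms @ 7/2 + 202.703ms (1/2)
5. 1621.622ms @ 4 + 405.405ms (1)
6. 2027.027ms @ 5 + 405.405ms (1)
7. 2432.432ms @ 6 + 405.405ms (1)
8. 2837.838ms @ 7 + 405.405ms (1)
9. 3243.243ms @ 8 + 405.405ms (1)
10. 3648.649ms @ 9 + 608.108ms (3/2)
11. 4256.757ms @ 21/2 + 608.108ms (3/2)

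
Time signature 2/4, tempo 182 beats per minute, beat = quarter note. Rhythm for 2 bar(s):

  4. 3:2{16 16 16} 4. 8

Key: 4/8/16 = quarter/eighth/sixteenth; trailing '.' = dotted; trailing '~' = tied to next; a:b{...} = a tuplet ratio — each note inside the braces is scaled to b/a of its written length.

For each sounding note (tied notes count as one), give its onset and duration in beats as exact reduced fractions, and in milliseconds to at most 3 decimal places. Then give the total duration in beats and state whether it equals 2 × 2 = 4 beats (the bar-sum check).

1) 0.0ms=0b +494.505ms=3/2b
2) 494.505ms=3/2b +54.945ms=1/6b
3) 549.451ms=5/3b +54.945ms=1/6b
4) 604.396ms=11/6b +54.945ms=1/6b
5) 659.341ms=2b +494.505ms=3/2b
6) 1153.846ms=7/2b +164.835ms=1/2b
Σ=4b of 4 (182bpm 2/4) — PASS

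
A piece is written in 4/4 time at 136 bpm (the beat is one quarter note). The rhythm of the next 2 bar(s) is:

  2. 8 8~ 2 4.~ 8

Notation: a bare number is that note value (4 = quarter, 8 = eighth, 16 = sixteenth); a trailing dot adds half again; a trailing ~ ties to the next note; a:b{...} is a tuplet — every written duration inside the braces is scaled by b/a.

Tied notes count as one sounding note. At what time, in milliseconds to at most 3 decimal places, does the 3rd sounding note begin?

note 3 onset = 7/2b = 1544.118ms

1. 0.0ms @ 0 + 1323.529ms (3)
2. 1323.529ms @ 3 + 220.588ms (1/2)
3. 1544.118ms @ 7/2 + 1102.941ms (5/2)
4. 2647.059ms @ 6 + 882.353ms (2)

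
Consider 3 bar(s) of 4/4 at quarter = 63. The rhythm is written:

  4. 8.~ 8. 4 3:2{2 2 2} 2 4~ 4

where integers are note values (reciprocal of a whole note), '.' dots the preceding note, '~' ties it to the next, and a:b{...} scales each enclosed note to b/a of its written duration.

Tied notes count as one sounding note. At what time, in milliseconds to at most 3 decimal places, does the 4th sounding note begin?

note 4 onset = 4b = 3809.524ms

1. 0.0ms @ 0 + 1428.571ms (3/2)
2. 1428.571ms @ 3/2 + 1428.571ms (3/2)
3. 2857.143ms @ 3 + 952.381ms (1)
4. 3809.524ms @ 4 + 1269.841ms (4/3)
5. 5079.365ms @ 16/3 + 1269.841ms (4/3)
6. 6349.206ms @ 20/3 + 1269.841ms (4/3)
7. 7619.048ms @ 8 + 1904.762ms (2)
8. 9523.81ms @ 10 + 1904.762ms (2)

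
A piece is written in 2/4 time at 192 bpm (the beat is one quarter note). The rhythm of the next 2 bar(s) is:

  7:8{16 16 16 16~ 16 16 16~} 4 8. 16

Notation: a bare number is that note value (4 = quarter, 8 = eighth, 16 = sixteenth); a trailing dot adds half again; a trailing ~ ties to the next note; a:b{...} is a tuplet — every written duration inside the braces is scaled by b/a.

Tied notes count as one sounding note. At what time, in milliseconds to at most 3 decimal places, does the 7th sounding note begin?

note 7 onset = 3b = 937.5ms

1. 0.0ms @ 0 + 89.286ms (2/7)
2. 89.286ms @ 2/7 + 89.286ms (2/7)
3. 178.571ms @ 4/7 + 89.286ms (2/7)
4. 267.857ms @ 6/7 + 178.571ms (4/7)
5. 446.429ms @ 10/7 + 89.286ms (2/7)
6. 535.714ms @ 12/7 + 401.786ms (9/7)
7. 937.5ms @ 3 + 234.375ms (3/4)
8. 1171.875ms @ 15/4 + 78.125ms (1/4)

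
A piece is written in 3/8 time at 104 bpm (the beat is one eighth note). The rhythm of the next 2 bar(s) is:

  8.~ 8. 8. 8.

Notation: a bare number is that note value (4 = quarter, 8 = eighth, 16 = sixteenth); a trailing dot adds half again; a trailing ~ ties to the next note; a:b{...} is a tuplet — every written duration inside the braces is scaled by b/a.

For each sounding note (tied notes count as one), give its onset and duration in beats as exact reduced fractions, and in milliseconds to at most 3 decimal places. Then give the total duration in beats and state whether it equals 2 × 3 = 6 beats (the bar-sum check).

1) 0.0ms=0b +1730.769ms=3b
2) 1730.769ms=3b +865.385ms=3/2b
3) 2596.154ms=9/2b +865.385ms=3/2b
Σ=6b of 6 (104bpm 3/8) — PASS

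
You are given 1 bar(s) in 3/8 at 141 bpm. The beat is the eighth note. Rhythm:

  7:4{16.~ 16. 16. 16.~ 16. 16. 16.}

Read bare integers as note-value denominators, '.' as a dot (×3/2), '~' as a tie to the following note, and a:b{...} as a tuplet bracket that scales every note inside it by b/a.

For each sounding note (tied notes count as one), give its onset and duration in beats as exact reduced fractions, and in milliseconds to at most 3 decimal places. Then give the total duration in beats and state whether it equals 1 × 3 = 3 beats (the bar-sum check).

1) 0.0ms=0b +364.742ms=6/7b
2) 364.742ms=6/7b +182.371ms=3/7b
3) 547.112ms=9/7b +364.742ms=6/7b
4) 911.854ms=15/7b +182.371ms=3/7b
5) 1094.225ms=18/7b +182.371ms=3/7b
Σ=3b of 3 (141bpm 3/8) — PASS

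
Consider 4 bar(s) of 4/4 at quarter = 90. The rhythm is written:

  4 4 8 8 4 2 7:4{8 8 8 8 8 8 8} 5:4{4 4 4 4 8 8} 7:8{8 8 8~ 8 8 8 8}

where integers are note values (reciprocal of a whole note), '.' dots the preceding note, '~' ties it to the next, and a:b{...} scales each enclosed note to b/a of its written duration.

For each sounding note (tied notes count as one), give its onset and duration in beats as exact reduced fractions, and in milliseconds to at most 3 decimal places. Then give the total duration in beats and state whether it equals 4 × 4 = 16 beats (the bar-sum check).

1) 0.0ms=0b +666.667ms=1b
2) 666.667ms=1b +666.667ms=1b
3) 1333.333ms=2b +333.333ms=1/2b
4) 1666.667ms=5/2b +333.333ms=1/2b
5) 2000.0ms=3b +666.667ms=1b
6) 2666.667ms=4b +1333.333ms=2b
7) 4000.0ms=6b +190.476ms=2/7b
8) 4190.476ms=44/7b +190.476ms=2/7b
9) 4380.952ms=46/7b +190.476ms=2/7b
10) 4571.429ms=48/7b +190.476ms=2/7b
11) 4761.905ms=50/7b +190.476ms=2/7b
12) 4952.381ms=52/7b +190.476ms=2/7b
13) 5142.857ms=54/7b +190.476ms=2/7b
14) 5333.333ms=8b +533.333ms=4/5b
15) 5866.667ms=44/5b +533.333ms=4/5b
16) 6400.0ms=48/5b +533.333ms=4/5b
17) 6933.333ms=52/5b +533.333ms=4/5b
18) 7466.667ms=56/5b +266.667ms=2/5b
19) 7733.333ms=58/5b +266.667ms=2/5b
20) 8000.0ms=12b +380.952ms=4/7b
21) 8380.952ms=88/7b +380.952ms=4/7b
22) 8761.905ms=92/7b +761.905ms=8/7b
23) 9523.81ms=100/7b +380.952ms=4/7b
24) 9904.762ms=104/7b +380.952ms=4/7b
25) 10285.714ms=108/7b +380.952ms=4/7b
Σ=16b of 16 (90bpm 4/4) — PASS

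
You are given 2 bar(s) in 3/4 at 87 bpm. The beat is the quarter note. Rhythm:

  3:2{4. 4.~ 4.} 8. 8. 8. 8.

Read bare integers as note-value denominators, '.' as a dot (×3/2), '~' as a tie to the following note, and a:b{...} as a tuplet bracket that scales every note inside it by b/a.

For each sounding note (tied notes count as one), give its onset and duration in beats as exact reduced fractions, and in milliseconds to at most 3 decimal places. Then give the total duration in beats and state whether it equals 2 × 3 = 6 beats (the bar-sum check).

1) 0.0ms=0b +689.655ms=1b
2) 689.655ms=1b +1379.31ms=2b
3) 2068.966ms=3b +517.241ms=3/4b
4) 2586.207ms=15/4b +517.241ms=3/4b
5) 3103.448ms=9/2b +517.241ms=3/4b
6) 3620.69ms=21/4b +517.241ms=3/4b
Σ=6b of 6 (87bpm 3/4) — PASS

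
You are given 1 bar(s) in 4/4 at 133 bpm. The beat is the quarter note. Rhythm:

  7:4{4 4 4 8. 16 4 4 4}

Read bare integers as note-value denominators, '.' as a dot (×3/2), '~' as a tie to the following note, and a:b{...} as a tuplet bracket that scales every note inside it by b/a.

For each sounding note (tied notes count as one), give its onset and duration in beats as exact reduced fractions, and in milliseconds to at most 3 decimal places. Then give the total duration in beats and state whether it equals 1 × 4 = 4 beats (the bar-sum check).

1) 0.0ms=0b +257.787ms=4/7b
2) 257.787ms=4/7b +257.787ms=4/7b
3) 515.575ms=8/7b +257.787ms=4/7b
4) 773.362ms=12/7b +193.34ms=3/7b
5) 966.702ms=15/7b +64.447ms=1/7b
6) 1031.149ms=16/7b +257.787ms=4/7b
7) 1288.937ms=20/7b +257.787ms=4/7b
8) 1546.724ms=24/7b +257.787ms=4/7b
Σ=4b of 4 (133bpm 4/4) — PASS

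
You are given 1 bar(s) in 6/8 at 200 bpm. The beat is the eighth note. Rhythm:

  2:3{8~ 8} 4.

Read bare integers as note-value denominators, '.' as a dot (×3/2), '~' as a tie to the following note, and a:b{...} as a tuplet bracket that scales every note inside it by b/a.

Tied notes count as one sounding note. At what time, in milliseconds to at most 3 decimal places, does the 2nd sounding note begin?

note 2 onset = 3b = 900.0ms

1. 0.0ms @ 0 + 900.0ms (3)
2. 900.0ms @ 3 + 900.0ms (3)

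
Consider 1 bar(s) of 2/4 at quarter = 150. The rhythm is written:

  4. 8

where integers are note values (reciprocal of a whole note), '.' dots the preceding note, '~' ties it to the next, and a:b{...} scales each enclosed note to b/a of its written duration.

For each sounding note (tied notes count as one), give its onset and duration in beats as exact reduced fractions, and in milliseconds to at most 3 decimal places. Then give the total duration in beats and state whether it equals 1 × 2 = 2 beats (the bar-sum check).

1) 0.0ms=0b +600.0ms=3/2b
2) 600.0ms=3/2b +200.0ms=1/2b
Σ=2b of 2 (150bpm 2/4) — PASS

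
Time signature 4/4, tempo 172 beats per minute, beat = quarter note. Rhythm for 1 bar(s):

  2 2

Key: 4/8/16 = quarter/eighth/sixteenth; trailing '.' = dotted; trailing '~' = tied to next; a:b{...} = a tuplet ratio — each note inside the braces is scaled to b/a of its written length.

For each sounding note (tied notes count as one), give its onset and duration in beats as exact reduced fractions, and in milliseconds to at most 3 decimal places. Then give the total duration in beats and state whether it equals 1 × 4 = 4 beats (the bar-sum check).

1) 0.0ms=0b +697.674ms=2b
2) 697.674ms=2b +697.674ms=2b
Σ=4b of 4 (172bpm 4/4) — PASS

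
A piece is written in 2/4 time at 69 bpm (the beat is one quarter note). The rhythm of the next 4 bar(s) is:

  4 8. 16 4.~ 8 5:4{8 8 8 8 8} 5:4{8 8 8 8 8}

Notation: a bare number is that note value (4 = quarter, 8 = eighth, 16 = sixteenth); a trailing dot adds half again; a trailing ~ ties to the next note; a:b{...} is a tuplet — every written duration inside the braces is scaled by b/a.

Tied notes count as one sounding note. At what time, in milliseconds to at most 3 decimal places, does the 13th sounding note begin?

1. 0.0ms @ 0 + 869.565ms (1)
2. 869.565ms @ 1 + 652.174ms (3/4)
3. 1521.739ms @ 7/4 + 217.391ms (1/4)
4. 1739.13ms @ 2 + 1739.13ms (2)
5. 3478.261ms @ 4 + 347.826ms (2/5)
6. 3826.087ms @ 22/5 + 347.826ms (2/5)
7. 4173.913ms @ 24/5 + 347.826ms (2/5)
8. 4521.739ms @ 26/5 + 347.826ms (2/5)
9. 4869.565ms @ 28/5 + 347.826ms (2/5)
10. 5217.391ms @ 6 + 347.826ms (2/5)
11. 5565.217ms @ 32/5 + 347.826ms (2/5)
12. 5913.043ms @ 34/5 + 347.826ms (2/5)
13. 6260.87ms @ 36/5 + 347.826ms (2/5)
14. 6608.696ms @ 38/5 + 347.826ms (2/5)

note 13 onset = 36/5b = 6260.87ms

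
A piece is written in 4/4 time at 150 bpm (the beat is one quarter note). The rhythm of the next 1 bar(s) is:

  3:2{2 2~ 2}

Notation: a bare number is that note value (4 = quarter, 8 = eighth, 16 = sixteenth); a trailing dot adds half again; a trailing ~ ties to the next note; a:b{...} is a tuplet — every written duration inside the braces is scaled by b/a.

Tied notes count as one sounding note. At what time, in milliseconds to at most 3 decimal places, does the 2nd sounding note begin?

1. 0.0ms @ 0 + 533.333ms (4/3)
2. 533.333ms @ 4/3 + 1066.667ms (8/3)

note 2 onset = 4/3b = 533.333ms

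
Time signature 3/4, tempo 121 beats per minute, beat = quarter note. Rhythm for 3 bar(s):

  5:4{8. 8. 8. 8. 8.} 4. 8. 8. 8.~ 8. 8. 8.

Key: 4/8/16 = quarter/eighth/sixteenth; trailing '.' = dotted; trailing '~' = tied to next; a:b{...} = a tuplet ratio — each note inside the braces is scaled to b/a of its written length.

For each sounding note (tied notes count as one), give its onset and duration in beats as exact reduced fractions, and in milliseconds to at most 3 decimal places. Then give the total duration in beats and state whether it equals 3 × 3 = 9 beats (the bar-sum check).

1) 0.0ms=0b +297.521ms=3/5b
2) 297.521ms=3/5b +297.521ms=3/5b
3) 595.041ms=6/5b +297.521ms=3/5b
4) 892.562ms=9/5b +297.521ms=3/5b
5) 1190.083ms=12/5b +297.521ms=3/5b
6) 1487.603ms=3b +743.802ms=3/2b
7) 2231.405ms=9/2b +371.901ms=3/4b
8) 2603.306ms=21/4b +371.901ms=3/4b
9) 2975.207ms=6b +743.802ms=3/2b
10) 3719.008ms=15/2b +371.901ms=3/4b
11) 4090.909ms=33/4b +371.901ms=3/4b
Σ=9b of 9 (121bpm 3/4) — PASS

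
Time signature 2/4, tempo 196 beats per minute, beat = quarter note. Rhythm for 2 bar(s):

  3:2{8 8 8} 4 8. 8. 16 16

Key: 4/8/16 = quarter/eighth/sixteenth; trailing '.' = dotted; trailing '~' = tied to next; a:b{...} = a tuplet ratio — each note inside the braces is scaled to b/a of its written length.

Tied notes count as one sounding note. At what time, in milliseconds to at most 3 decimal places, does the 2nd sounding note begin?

note 2 onset = 1/3b = 102.041ms

1. 0.0ms @ 0 + 102.041ms (1/3)
2. 102.041ms @ 1/3 + 102.041ms (1/3)
3. 204.082ms @ 2/3 + 102.041ms (1/3)
4. 306.122ms @ 1 + 306.122ms (1)
5. 612.245ms @ 2 + 229.592ms (3/4)
6. 841.837ms @ 11/4 + 229.592ms (3/4)
7. 1071.429ms @ 7/2 + 76.531ms (1/4)
8. 1147.959ms @ 15/4 + 76.531ms (1/4)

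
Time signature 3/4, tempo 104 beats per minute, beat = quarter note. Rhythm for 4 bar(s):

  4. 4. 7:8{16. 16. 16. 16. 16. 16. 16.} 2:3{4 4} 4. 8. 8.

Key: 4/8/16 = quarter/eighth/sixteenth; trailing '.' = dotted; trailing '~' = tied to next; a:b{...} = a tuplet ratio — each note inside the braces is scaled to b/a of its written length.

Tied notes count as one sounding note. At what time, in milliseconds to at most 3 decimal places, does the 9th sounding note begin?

1. 0.0ms @ 0 + 865.385ms (3/2)
2. 865.385ms @ 3/2 + 865.385ms (3/2)
3. 1730.769ms @ 3 + 247.253ms (3/7)
4. 1978.022ms @ 24/7 + 247.253ms (3/7)
5. 2225.275ms @ 27/7 + 247.253ms (3/7)
6. 2472.527ms @ 30/7 + 247.253ms (3/7)
7. 2719.78ms @ 33/7 + 247.253ms (3/7)
8. 2967.033ms @ 36/7 + 247.253ms (3/7)
9. 3214.286ms @ 39/7 + 247.253ms (3/7)
10. 3461.538ms @ 6 + 865.385ms (3/2)
11. 4326.923ms @ 15/2 + 865.385ms (3/2)
12. 5192.308ms @ 9 + 865.385ms (3/2)
13. 6057.692ms @ 21/2 + 432.692ms (3/4)
14. 6490.385ms @ 45/4 + 432.692ms (3/4)

note 9 onset = 39/7b = 3214.286ms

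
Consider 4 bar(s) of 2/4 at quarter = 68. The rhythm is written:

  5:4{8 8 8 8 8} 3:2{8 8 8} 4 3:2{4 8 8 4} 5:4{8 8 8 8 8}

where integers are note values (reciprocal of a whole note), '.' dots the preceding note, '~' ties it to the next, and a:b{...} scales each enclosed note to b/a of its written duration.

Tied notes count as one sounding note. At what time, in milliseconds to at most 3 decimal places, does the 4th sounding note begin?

note 4 onset = 6/5b = 1058.824ms

1. 0.0ms @ 0 + 352.941ms (2/5)
2. 352.941ms @ 2/5 + 352.941ms (2/5)
3. 705.882ms @ 4/5 + 352.941ms (2/5)
4. 1058.824ms @ 6/5 + 352.941ms (2/5)
5. 1411.765ms @ 8/5 + 352.941ms (2/5)
6. 1764.706ms @ 2 + 294.118ms (1/3)
7. 2058.824ms @ 7/3 + 294.118ms (1/3)
8. 2352.941ms @ 8/3 + 294.118ms (1/3)
9. 2647.059ms @ 3 + 882.353ms (1)
10. 3529.412ms @ 4 + 588.235ms (2/3)
11. 4117.647ms @ 14/3 + 294.118ms (1/3)
12. 4411.765ms @ 5 + 294.118ms (1/3)
13. 4705.882ms @ 16/3 + 588.235ms (2/3)
14. 5294.118ms @ 6 + 352.941ms (2/5)
15. 5647.059ms @ 32/5 + 352.941ms (2/5)
16. 6000.0ms @ 34/5 + 352.941ms (2/5)
17. 6352.941ms @ 36/5 + 352.941ms (2/5)
18. 6705.882ms @ 38/5 + 352.941ms (2/5)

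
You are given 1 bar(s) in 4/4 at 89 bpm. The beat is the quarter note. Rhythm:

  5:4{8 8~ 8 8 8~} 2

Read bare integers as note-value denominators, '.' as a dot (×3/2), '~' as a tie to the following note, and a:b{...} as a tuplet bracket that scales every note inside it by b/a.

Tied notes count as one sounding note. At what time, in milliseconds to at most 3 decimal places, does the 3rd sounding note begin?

note 3 onset = 6/5b = 808.989ms

1. 0.0ms @ 0 + 269.663ms (2/5)
2. 269.663ms @ 2/5 + 539.326ms (4/5)
3. 808.989ms @ 6/5 + 269.663ms (2/5)
4. 1078.652ms @ 8/5 + 1617.978ms (12/5)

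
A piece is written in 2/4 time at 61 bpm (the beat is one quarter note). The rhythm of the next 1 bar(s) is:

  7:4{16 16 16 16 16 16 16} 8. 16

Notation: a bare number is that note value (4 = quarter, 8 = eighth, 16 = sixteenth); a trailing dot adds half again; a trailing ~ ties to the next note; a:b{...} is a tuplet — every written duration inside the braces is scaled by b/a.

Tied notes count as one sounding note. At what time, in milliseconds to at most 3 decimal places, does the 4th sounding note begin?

note 4 onset = 3/7b = 421.546ms

1. 0.0ms @ 0 + 140.515ms (1/7)
2. 140.515ms @ 1/7 + 140.515ms (1/7)
3. 281.03ms @ 2/7 + 140.515ms (1/7)
4. 421.546ms @ 3/7 + 140.515ms (1/7)
5. 562.061ms @ 4/7 + 140.515ms (1/7)
6. 702.576ms @ 5/7 + 140.515ms (1/7)
7. 843.091ms @ 6/7 + 140.515ms (1/7)
8. 983.607ms @ 1 + 737.705ms (3/4)
9. 1721.311ms @ 7/4 + 245.902ms (1/4)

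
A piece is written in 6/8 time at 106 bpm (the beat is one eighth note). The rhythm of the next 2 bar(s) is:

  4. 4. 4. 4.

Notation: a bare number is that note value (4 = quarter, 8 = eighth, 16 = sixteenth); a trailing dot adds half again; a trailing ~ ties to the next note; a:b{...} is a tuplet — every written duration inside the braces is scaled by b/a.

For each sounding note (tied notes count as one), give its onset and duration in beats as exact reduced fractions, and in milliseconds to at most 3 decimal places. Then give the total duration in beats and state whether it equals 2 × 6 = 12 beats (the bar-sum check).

1) 0.0ms=0b +1698.113ms=3b
2) 1698.113ms=3b +1698.113ms=3b
3) 3396.226ms=6b +1698.113ms=3b
4) 5094.34ms=9b +1698.113ms=3b
Σ=12b of 12 (106bpm 6/8) — PASS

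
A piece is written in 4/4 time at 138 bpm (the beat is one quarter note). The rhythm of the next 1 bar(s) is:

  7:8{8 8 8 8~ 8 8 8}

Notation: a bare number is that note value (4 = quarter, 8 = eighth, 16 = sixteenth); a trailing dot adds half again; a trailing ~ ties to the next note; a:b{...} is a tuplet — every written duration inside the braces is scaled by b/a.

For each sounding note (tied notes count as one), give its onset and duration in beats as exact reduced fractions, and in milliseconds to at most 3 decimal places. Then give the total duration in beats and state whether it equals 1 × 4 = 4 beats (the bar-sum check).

1) 0.0ms=0b +248.447ms=4/7b
2) 248.447ms=4/7b +248.447ms=4/7b
3) 496.894ms=8/7b +248.447ms=4/7b
4) 745.342ms=12/7b +496.894ms=8/7b
5) 1242.236ms=20/7b +248.447ms=4/7b
6) 1490.683ms=24/7b +248.447ms=4/7b
Σ=4b of 4 (138bpm 4/4) — PASS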